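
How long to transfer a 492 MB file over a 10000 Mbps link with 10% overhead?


Effective throughput = 10000 * (1 - 10/100) = 9000 Mbps
File size in Mb = 492 * 8 = 3936 Mb
Time = 3936 / 9000
Time = 0.4373 seconds


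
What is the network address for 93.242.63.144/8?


IP:   01011101.11110010.00111111.10010000
Mask: 11111111.00000000.00000000.00000000
AND operation:
Net:  01011101.00000000.00000000.00000000
Network: 93.0.0.0/8


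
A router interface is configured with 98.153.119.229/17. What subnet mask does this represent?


/17 means 17 network bits, 15 host bits
Binary: 11111111111111111000000000000000
Mask: 255.255.128.0


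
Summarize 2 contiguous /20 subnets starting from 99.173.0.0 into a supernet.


Original prefix: /20
Number of subnets: 2 = 2^1
New prefix = 20 - 1 = 19
Supernet: 99.173.0.0/19


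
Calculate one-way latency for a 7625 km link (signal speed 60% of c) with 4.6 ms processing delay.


Speed = 0.6 * 3e5 km/s = 180000 km/s
Propagation delay = 7625 / 180000 = 0.0424 s = 42.3611 ms
Processing delay = 4.6 ms
Total one-way latency = 46.9611 ms


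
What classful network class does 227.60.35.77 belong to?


First octet: 227
Binary: 11100011
1110xxxx -> Class D (224-239)
Class D (multicast), default mask N/A


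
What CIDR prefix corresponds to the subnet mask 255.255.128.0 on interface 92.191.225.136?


Binary: 11111111.11111111.10000000.00000000
Count leading 1s
Prefix: /17


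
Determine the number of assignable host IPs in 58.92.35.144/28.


Host bits = 32 - 28 = 4
Total addresses = 2^4 = 16
Usable = total - 2 (network and broadcast)
Usable hosts: 14


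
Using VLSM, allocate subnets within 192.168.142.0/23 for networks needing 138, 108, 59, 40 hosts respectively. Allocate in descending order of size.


138 hosts -> /24 (254 usable): 192.168.142.0/24
108 hosts -> /25 (126 usable): 192.168.143.0/25
59 hosts -> /26 (62 usable): 192.168.143.128/26
40 hosts -> /26 (62 usable): 192.168.143.192/26
Allocation: 192.168.142.0/24 (138 hosts, 254 usable); 192.168.143.0/25 (108 hosts, 126 usable); 192.168.143.128/26 (59 hosts, 62 usable); 192.168.143.192/26 (40 hosts, 62 usable)


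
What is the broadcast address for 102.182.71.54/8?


Network: 102.0.0.0/8
Host bits = 24
Set all host bits to 1:
Broadcast: 102.255.255.255


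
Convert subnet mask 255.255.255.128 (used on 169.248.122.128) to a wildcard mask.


Subnet mask: 255.255.255.128
Wildcard = 255.255.255.255 - subnet mask
255 - 255 = 0
255 - 255 = 0
255 - 255 = 0
255 - 128 = 127
Wildcard: 0.0.0.127


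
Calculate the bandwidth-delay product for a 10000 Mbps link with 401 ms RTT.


BDP = bandwidth * RTT
= 10000 Mbps * 401 ms
= 10000 * 1e6 * 401 / 1000 bits
= 4010000000 bits
= 501250000 bytes
= 489501.9531 KB
BDP = 4010000000 bits (501250000 bytes)


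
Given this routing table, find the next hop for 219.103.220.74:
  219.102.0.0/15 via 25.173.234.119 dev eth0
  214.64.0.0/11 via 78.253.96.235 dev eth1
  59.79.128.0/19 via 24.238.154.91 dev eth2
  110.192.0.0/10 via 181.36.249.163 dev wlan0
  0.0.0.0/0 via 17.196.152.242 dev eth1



Longest prefix match for 219.103.220.74:
  /15 219.102.0.0: MATCH
  /11 214.64.0.0: no
  /19 59.79.128.0: no
  /10 110.192.0.0: no
  /0 0.0.0.0: MATCH
Selected: next-hop 25.173.234.119 via eth0 (matched /15)


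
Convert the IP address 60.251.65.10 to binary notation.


60 = 00111100
251 = 11111011
65 = 01000001
10 = 00001010
Binary: 00111100.11111011.01000001.00001010


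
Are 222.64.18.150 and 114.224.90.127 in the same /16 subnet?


Mask: 255.255.0.0
222.64.18.150 AND mask = 222.64.0.0
114.224.90.127 AND mask = 114.224.0.0
No, different subnets (222.64.0.0 vs 114.224.0.0)


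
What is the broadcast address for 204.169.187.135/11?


Network: 204.160.0.0/11
Host bits = 21
Set all host bits to 1:
Broadcast: 204.191.255.255


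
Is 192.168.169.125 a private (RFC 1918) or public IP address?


RFC 1918 private ranges:
  10.0.0.0/8 (10.0.0.0 - 10.255.255.255)
  172.16.0.0/12 (172.16.0.0 - 172.31.255.255)
  192.168.0.0/16 (192.168.0.0 - 192.168.255.255)
Private (in 192.168.0.0/16)


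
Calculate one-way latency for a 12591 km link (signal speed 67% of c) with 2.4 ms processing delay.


Speed = 0.67 * 3e5 km/s = 201000 km/s
Propagation delay = 12591 / 201000 = 0.0626 s = 62.6418 ms
Processing delay = 2.4 ms
Total one-way latency = 65.0418 ms


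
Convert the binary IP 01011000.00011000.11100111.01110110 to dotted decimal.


01011000 = 88
00011000 = 24
11100111 = 231
01110110 = 118
IP: 88.24.231.118


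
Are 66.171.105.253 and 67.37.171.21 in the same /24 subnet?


Mask: 255.255.255.0
66.171.105.253 AND mask = 66.171.105.0
67.37.171.21 AND mask = 67.37.171.0
No, different subnets (66.171.105.0 vs 67.37.171.0)


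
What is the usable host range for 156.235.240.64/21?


Network: 156.235.240.0
Broadcast: 156.235.247.255
First usable = network + 1
Last usable = broadcast - 1
Range: 156.235.240.1 to 156.235.247.254


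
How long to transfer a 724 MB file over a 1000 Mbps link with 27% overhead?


Effective throughput = 1000 * (1 - 27/100) = 730 Mbps
File size in Mb = 724 * 8 = 5792 Mb
Time = 5792 / 730
Time = 7.9342 seconds


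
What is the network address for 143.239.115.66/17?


IP:   10001111.11101111.01110011.01000010
Mask: 11111111.11111111.10000000.00000000
AND operation:
Net:  10001111.11101111.00000000.00000000
Network: 143.239.0.0/17


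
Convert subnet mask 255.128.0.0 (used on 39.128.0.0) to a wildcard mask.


Subnet mask: 255.128.0.0
Wildcard = 255.255.255.255 - subnet mask
255 - 255 = 0
255 - 128 = 127
255 - 0 = 255
255 - 0 = 255
Wildcard: 0.127.255.255


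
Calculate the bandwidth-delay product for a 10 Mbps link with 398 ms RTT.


BDP = bandwidth * RTT
= 10 Mbps * 398 ms
= 10 * 1e6 * 398 / 1000 bits
= 3980000 bits
= 497500 bytes
= 485.8398 KB
BDP = 3980000 bits (497500 bytes)


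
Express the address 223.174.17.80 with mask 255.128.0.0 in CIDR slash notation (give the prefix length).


Binary: 11111111.10000000.00000000.00000000
Count leading 1s
Prefix: /9


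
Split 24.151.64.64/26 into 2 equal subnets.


New prefix = 26 + 1 = 27
Each subnet has 32 addresses
  24.151.64.64/27
  24.151.64.96/27
Subnets: 24.151.64.64/27, 24.151.64.96/27


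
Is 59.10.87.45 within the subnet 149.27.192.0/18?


Subnet network: 149.27.192.0
Test IP AND mask: 59.10.64.0
No, 59.10.87.45 is not in 149.27.192.0/18


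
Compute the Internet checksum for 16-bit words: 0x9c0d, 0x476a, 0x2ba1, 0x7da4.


Sum all words (with carry folding):
+ 0x9c0d = 0x9c0d
+ 0x476a = 0xe377
+ 0x2ba1 = 0x0f19
+ 0x7da4 = 0x8cbd
One's complement: ~0x8cbd
Checksum = 0x7342


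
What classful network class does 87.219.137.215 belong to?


First octet: 87
Binary: 01010111
0xxxxxxx -> Class A (1-126)
Class A, default mask 255.0.0.0 (/8)


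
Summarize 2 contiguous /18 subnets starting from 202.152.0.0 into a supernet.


Original prefix: /18
Number of subnets: 2 = 2^1
New prefix = 18 - 1 = 17
Supernet: 202.152.0.0/17


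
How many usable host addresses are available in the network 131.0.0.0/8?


Host bits = 32 - 8 = 24
Total addresses = 2^24 = 16777216
Usable = total - 2 (network and broadcast)
Usable hosts: 16777214


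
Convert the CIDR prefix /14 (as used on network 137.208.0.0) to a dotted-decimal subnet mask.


/14 means 14 network bits, 18 host bits
Binary: 11111111111111000000000000000000
Mask: 255.252.0.0


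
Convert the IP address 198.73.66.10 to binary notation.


198 = 11000110
73 = 01001001
66 = 01000010
10 = 00001010
Binary: 11000110.01001001.01000010.00001010


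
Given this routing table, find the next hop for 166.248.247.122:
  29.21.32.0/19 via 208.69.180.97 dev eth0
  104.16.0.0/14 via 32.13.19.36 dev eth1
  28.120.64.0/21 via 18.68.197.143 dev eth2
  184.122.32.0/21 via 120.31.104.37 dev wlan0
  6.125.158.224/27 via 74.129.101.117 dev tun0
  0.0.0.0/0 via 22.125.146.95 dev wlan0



Longest prefix match for 166.248.247.122:
  /19 29.21.32.0: no
  /14 104.16.0.0: no
  /21 28.120.64.0: no
  /21 184.122.32.0: no
  /27 6.125.158.224: no
  /0 0.0.0.0: MATCH
Selected: next-hop 22.125.146.95 via wlan0 (matched /0)


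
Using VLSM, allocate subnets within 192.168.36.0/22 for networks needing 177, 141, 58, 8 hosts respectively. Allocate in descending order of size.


177 hosts -> /24 (254 usable): 192.168.36.0/24
141 hosts -> /24 (254 usable): 192.168.37.0/24
58 hosts -> /26 (62 usable): 192.168.38.0/26
8 hosts -> /28 (14 usable): 192.168.38.64/28
Allocation: 192.168.36.0/24 (177 hosts, 254 usable); 192.168.37.0/24 (141 hosts, 254 usable); 192.168.38.0/26 (58 hosts, 62 usable); 192.168.38.64/28 (8 hosts, 14 usable)


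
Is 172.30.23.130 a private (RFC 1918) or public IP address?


RFC 1918 private ranges:
  10.0.0.0/8 (10.0.0.0 - 10.255.255.255)
  172.16.0.0/12 (172.16.0.0 - 172.31.255.255)
  192.168.0.0/16 (192.168.0.0 - 192.168.255.255)
Private (in 172.16.0.0/12)


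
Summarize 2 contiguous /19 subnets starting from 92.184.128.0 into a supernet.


Original prefix: /19
Number of subnets: 2 = 2^1
New prefix = 19 - 1 = 18
Supernet: 92.184.128.0/18


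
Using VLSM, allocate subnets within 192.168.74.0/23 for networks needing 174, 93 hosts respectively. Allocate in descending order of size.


174 hosts -> /24 (254 usable): 192.168.74.0/24
93 hosts -> /25 (126 usable): 192.168.75.0/25
Allocation: 192.168.74.0/24 (174 hosts, 254 usable); 192.168.75.0/25 (93 hosts, 126 usable)


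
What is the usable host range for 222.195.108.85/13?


Network: 222.192.0.0
Broadcast: 222.199.255.255
First usable = network + 1
Last usable = broadcast - 1
Range: 222.192.0.1 to 222.199.255.254


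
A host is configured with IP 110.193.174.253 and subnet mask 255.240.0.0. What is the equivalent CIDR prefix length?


Binary: 11111111.11110000.00000000.00000000
Count leading 1s
Prefix: /12


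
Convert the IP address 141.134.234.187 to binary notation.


141 = 10001101
134 = 10000110
234 = 11101010
187 = 10111011
Binary: 10001101.10000110.11101010.10111011


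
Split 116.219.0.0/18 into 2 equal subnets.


New prefix = 18 + 1 = 19
Each subnet has 8192 addresses
  116.219.0.0/19
  116.219.32.0/19
Subnets: 116.219.0.0/19, 116.219.32.0/19


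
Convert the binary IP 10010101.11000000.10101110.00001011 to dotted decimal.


10010101 = 149
11000000 = 192
10101110 = 174
00001011 = 11
IP: 149.192.174.11


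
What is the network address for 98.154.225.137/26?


IP:   01100010.10011010.11100001.10001001
Mask: 11111111.11111111.11111111.11000000
AND operation:
Net:  01100010.10011010.11100001.10000000
Network: 98.154.225.128/26


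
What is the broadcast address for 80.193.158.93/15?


Network: 80.192.0.0/15
Host bits = 17
Set all host bits to 1:
Broadcast: 80.193.255.255


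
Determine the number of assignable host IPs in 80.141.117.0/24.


Host bits = 32 - 24 = 8
Total addresses = 2^8 = 256
Usable = total - 2 (network and broadcast)
Usable hosts: 254


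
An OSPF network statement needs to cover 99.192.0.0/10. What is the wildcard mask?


Subnet mask: 255.192.0.0
Wildcard = 255.255.255.255 - subnet mask
255 - 255 = 0
255 - 192 = 63
255 - 0 = 255
255 - 0 = 255
Wildcard: 0.63.255.255


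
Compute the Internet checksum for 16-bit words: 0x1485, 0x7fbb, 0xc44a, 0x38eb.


Sum all words (with carry folding):
+ 0x1485 = 0x1485
+ 0x7fbb = 0x9440
+ 0xc44a = 0x588b
+ 0x38eb = 0x9176
One's complement: ~0x9176
Checksum = 0x6e89


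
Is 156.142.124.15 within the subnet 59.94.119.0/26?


Subnet network: 59.94.119.0
Test IP AND mask: 156.142.124.0
No, 156.142.124.15 is not in 59.94.119.0/26


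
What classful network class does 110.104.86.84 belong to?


First octet: 110
Binary: 01101110
0xxxxxxx -> Class A (1-126)
Class A, default mask 255.0.0.0 (/8)


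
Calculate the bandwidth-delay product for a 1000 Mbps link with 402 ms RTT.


BDP = bandwidth * RTT
= 1000 Mbps * 402 ms
= 1000 * 1e6 * 402 / 1000 bits
= 402000000 bits
= 50250000 bytes
= 49072.2656 KB
BDP = 402000000 bits (50250000 bytes)


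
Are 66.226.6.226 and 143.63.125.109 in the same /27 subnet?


Mask: 255.255.255.224
66.226.6.226 AND mask = 66.226.6.224
143.63.125.109 AND mask = 143.63.125.96
No, different subnets (66.226.6.224 vs 143.63.125.96)


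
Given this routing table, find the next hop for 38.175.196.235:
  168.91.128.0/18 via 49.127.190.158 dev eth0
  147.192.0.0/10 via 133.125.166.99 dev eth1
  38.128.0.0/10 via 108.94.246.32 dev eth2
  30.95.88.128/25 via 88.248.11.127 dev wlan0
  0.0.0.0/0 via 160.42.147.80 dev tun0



Longest prefix match for 38.175.196.235:
  /18 168.91.128.0: no
  /10 147.192.0.0: no
  /10 38.128.0.0: MATCH
  /25 30.95.88.128: no
  /0 0.0.0.0: MATCH
Selected: next-hop 108.94.246.32 via eth2 (matched /10)


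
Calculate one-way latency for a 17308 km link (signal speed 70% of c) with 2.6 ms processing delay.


Speed = 0.7 * 3e5 km/s = 210000 km/s
Propagation delay = 17308 / 210000 = 0.0824 s = 82.419 ms
Processing delay = 2.6 ms
Total one-way latency = 85.019 ms


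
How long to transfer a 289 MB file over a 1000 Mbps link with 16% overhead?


Effective throughput = 1000 * (1 - 16/100) = 840 Mbps
File size in Mb = 289 * 8 = 2312 Mb
Time = 2312 / 840
Time = 2.7524 seconds


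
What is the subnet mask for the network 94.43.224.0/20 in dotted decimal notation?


/20 means 20 network bits, 12 host bits
Binary: 11111111111111111111000000000000
Mask: 255.255.240.0


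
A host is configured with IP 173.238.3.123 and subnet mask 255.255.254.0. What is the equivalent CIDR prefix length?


Binary: 11111111.11111111.11111110.00000000
Count leading 1s
Prefix: /23


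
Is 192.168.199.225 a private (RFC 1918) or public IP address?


RFC 1918 private ranges:
  10.0.0.0/8 (10.0.0.0 - 10.255.255.255)
  172.16.0.0/12 (172.16.0.0 - 172.31.255.255)
  192.168.0.0/16 (192.168.0.0 - 192.168.255.255)
Private (in 192.168.0.0/16)


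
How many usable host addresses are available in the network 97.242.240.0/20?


Host bits = 32 - 20 = 12
Total addresses = 2^12 = 4096
Usable = total - 2 (network and broadcast)
Usable hosts: 4094


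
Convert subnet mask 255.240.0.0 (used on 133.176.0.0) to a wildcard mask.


Subnet mask: 255.240.0.0
Wildcard = 255.255.255.255 - subnet mask
255 - 255 = 0
255 - 240 = 15
255 - 0 = 255
255 - 0 = 255
Wildcard: 0.15.255.255


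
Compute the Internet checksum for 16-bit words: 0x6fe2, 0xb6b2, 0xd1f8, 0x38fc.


Sum all words (with carry folding):
+ 0x6fe2 = 0x6fe2
+ 0xb6b2 = 0x2695
+ 0xd1f8 = 0xf88d
+ 0x38fc = 0x318a
One's complement: ~0x318a
Checksum = 0xce75


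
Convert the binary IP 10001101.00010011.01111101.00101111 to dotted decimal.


10001101 = 141
00010011 = 19
01111101 = 125
00101111 = 47
IP: 141.19.125.47


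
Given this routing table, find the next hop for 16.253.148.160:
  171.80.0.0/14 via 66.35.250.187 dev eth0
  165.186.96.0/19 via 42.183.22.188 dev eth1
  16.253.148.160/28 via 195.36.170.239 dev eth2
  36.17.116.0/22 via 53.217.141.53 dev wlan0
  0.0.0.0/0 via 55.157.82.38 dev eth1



Longest prefix match for 16.253.148.160:
  /14 171.80.0.0: no
  /19 165.186.96.0: no
  /28 16.253.148.160: MATCH
  /22 36.17.116.0: no
  /0 0.0.0.0: MATCH
Selected: next-hop 195.36.170.239 via eth2 (matched /28)


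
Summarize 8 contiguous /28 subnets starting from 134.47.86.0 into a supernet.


Original prefix: /28
Number of subnets: 8 = 2^3
New prefix = 28 - 3 = 25
Supernet: 134.47.86.0/25


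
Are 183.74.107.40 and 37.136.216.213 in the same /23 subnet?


Mask: 255.255.254.0
183.74.107.40 AND mask = 183.74.106.0
37.136.216.213 AND mask = 37.136.216.0
No, different subnets (183.74.106.0 vs 37.136.216.0)


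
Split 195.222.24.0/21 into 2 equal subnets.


New prefix = 21 + 1 = 22
Each subnet has 1024 addresses
  195.222.24.0/22
  195.222.28.0/22
Subnets: 195.222.24.0/22, 195.222.28.0/22


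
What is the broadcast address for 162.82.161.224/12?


Network: 162.80.0.0/12
Host bits = 20
Set all host bits to 1:
Broadcast: 162.95.255.255


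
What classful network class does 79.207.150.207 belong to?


First octet: 79
Binary: 01001111
0xxxxxxx -> Class A (1-126)
Class A, default mask 255.0.0.0 (/8)


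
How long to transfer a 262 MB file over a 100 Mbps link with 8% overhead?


Effective throughput = 100 * (1 - 8/100) = 92 Mbps
File size in Mb = 262 * 8 = 2096 Mb
Time = 2096 / 92
Time = 22.7826 seconds


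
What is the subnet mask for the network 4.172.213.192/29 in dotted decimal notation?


/29 means 29 network bits, 3 host bits
Binary: 11111111111111111111111111111000
Mask: 255.255.255.248


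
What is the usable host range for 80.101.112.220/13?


Network: 80.96.0.0
Broadcast: 80.103.255.255
First usable = network + 1
Last usable = broadcast - 1
Range: 80.96.0.1 to 80.103.255.254


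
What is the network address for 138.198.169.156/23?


IP:   10001010.11000110.10101001.10011100
Mask: 11111111.11111111.11111110.00000000
AND operation:
Net:  10001010.11000110.10101000.00000000
Network: 138.198.168.0/23


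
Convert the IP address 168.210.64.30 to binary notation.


168 = 10101000
210 = 11010010
64 = 01000000
30 = 00011110
Binary: 10101000.11010010.01000000.00011110


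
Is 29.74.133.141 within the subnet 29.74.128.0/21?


Subnet network: 29.74.128.0
Test IP AND mask: 29.74.128.0
Yes, 29.74.133.141 is in 29.74.128.0/21


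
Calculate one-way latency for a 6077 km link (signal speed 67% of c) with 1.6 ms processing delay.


Speed = 0.67 * 3e5 km/s = 201000 km/s
Propagation delay = 6077 / 201000 = 0.0302 s = 30.2338 ms
Processing delay = 1.6 ms
Total one-way latency = 31.8338 ms


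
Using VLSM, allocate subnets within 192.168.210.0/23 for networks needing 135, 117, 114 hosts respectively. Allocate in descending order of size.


135 hosts -> /24 (254 usable): 192.168.210.0/24
117 hosts -> /25 (126 usable): 192.168.211.0/25
114 hosts -> /25 (126 usable): 192.168.211.128/25
Allocation: 192.168.210.0/24 (135 hosts, 254 usable); 192.168.211.0/25 (117 hosts, 126 usable); 192.168.211.128/25 (114 hosts, 126 usable)


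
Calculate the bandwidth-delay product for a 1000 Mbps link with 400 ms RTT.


BDP = bandwidth * RTT
= 1000 Mbps * 400 ms
= 1000 * 1e6 * 400 / 1000 bits
= 400000000 bits
= 50000000 bytes
= 48828.125 KB
BDP = 400000000 bits (50000000 bytes)


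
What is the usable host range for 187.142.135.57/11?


Network: 187.128.0.0
Broadcast: 187.159.255.255
First usable = network + 1
Last usable = broadcast - 1
Range: 187.128.0.1 to 187.159.255.254


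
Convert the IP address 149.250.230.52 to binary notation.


149 = 10010101
250 = 11111010
230 = 11100110
52 = 00110100
Binary: 10010101.11111010.11100110.00110100


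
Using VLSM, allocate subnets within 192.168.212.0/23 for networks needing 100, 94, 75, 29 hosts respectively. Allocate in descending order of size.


100 hosts -> /25 (126 usable): 192.168.212.0/25
94 hosts -> /25 (126 usable): 192.168.212.128/25
75 hosts -> /25 (126 usable): 192.168.213.0/25
29 hosts -> /27 (30 usable): 192.168.213.128/27
Allocation: 192.168.212.0/25 (100 hosts, 126 usable); 192.168.212.128/25 (94 hosts, 126 usable); 192.168.213.0/25 (75 hosts, 126 usable); 192.168.213.128/27 (29 hosts, 30 usable)


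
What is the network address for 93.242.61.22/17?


IP:   01011101.11110010.00111101.00010110
Mask: 11111111.11111111.10000000.00000000
AND operation:
Net:  01011101.11110010.00000000.00000000
Network: 93.242.0.0/17


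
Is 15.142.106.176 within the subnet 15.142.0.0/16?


Subnet network: 15.142.0.0
Test IP AND mask: 15.142.0.0
Yes, 15.142.106.176 is in 15.142.0.0/16


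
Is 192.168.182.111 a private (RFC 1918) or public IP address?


RFC 1918 private ranges:
  10.0.0.0/8 (10.0.0.0 - 10.255.255.255)
  172.16.0.0/12 (172.16.0.0 - 172.31.255.255)
  192.168.0.0/16 (192.168.0.0 - 192.168.255.255)
Private (in 192.168.0.0/16)


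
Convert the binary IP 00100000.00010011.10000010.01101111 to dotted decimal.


00100000 = 32
00010011 = 19
10000010 = 130
01101111 = 111
IP: 32.19.130.111


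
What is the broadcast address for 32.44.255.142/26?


Network: 32.44.255.128/26
Host bits = 6
Set all host bits to 1:
Broadcast: 32.44.255.191


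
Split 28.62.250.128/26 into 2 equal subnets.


New prefix = 26 + 1 = 27
Each subnet has 32 addresses
  28.62.250.128/27
  28.62.250.160/27
Subnets: 28.62.250.128/27, 28.62.250.160/27


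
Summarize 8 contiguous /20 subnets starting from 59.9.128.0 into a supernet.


Original prefix: /20
Number of subnets: 8 = 2^3
New prefix = 20 - 3 = 17
Supernet: 59.9.128.0/17


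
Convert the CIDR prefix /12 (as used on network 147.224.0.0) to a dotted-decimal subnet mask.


/12 means 12 network bits, 20 host bits
Binary: 11111111111100000000000000000000
Mask: 255.240.0.0


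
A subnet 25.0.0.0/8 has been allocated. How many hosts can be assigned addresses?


Host bits = 32 - 8 = 24
Total addresses = 2^24 = 16777216
Usable = total - 2 (network and broadcast)
Usable hosts: 16777214


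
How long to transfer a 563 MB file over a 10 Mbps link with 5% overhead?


Effective throughput = 10 * (1 - 5/100) = 9.5 Mbps
File size in Mb = 563 * 8 = 4504 Mb
Time = 4504 / 9.5
Time = 474.1053 seconds


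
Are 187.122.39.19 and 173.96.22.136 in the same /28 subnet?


Mask: 255.255.255.240
187.122.39.19 AND mask = 187.122.39.16
173.96.22.136 AND mask = 173.96.22.128
No, different subnets (187.122.39.16 vs 173.96.22.128)


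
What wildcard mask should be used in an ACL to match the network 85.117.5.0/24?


Subnet mask: 255.255.255.0
Wildcard = 255.255.255.255 - subnet mask
255 - 255 = 0
255 - 255 = 0
255 - 255 = 0
255 - 0 = 255
Wildcard: 0.0.0.255


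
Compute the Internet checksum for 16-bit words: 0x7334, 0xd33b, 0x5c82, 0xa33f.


Sum all words (with carry folding):
+ 0x7334 = 0x7334
+ 0xd33b = 0x4670
+ 0x5c82 = 0xa2f2
+ 0xa33f = 0x4632
One's complement: ~0x4632
Checksum = 0xb9cd


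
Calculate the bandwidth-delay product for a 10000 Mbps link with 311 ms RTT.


BDP = bandwidth * RTT
= 10000 Mbps * 311 ms
= 10000 * 1e6 * 311 / 1000 bits
= 3110000000 bits
= 388750000 bytes
= 379638.6719 KB
BDP = 3110000000 bits (388750000 bytes)


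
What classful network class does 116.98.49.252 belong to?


First octet: 116
Binary: 01110100
0xxxxxxx -> Class A (1-126)
Class A, default mask 255.0.0.0 (/8)


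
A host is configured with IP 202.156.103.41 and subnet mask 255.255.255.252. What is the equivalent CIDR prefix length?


Binary: 11111111.11111111.11111111.11111100
Count leading 1s
Prefix: /30


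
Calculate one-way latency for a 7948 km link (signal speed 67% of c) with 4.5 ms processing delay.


Speed = 0.67 * 3e5 km/s = 201000 km/s
Propagation delay = 7948 / 201000 = 0.0395 s = 39.5423 ms
Processing delay = 4.5 ms
Total one-way latency = 44.0423 ms


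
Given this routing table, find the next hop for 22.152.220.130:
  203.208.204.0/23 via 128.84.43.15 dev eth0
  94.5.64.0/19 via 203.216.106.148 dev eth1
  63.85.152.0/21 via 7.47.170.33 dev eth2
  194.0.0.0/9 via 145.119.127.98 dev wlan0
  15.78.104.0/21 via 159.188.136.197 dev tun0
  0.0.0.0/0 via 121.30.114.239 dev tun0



Longest prefix match for 22.152.220.130:
  /23 203.208.204.0: no
  /19 94.5.64.0: no
  /21 63.85.152.0: no
  /9 194.0.0.0: no
  /21 15.78.104.0: no
  /0 0.0.0.0: MATCH
Selected: next-hop 121.30.114.239 via tun0 (matched /0)


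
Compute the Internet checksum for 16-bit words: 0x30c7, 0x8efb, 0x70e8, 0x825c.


Sum all words (with carry folding):
+ 0x30c7 = 0x30c7
+ 0x8efb = 0xbfc2
+ 0x70e8 = 0x30ab
+ 0x825c = 0xb307
One's complement: ~0xb307
Checksum = 0x4cf8


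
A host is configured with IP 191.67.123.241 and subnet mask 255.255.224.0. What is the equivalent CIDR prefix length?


Binary: 11111111.11111111.11100000.00000000
Count leading 1s
Prefix: /19


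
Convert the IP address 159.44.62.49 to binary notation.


159 = 10011111
44 = 00101100
62 = 00111110
49 = 00110001
Binary: 10011111.00101100.00111110.00110001


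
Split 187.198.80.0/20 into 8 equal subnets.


New prefix = 20 + 3 = 23
Each subnet has 512 addresses
  187.198.80.0/23
  187.198.82.0/23
  187.198.84.0/23
  187.198.86.0/23
  187.198.88.0/23
  187.198.90.0/23
  187.198.92.0/23
  187.198.94.0/23
Subnets: 187.198.80.0/23, 187.198.82.0/23, 187.198.84.0/23, 187.198.86.0/23, 187.198.88.0/23, 187.198.90.0/23, 187.198.92.0/23, 187.198.94.0/23


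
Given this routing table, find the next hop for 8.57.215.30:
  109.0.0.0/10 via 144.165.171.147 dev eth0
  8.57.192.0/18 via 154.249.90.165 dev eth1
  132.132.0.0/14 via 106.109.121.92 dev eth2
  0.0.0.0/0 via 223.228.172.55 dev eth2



Longest prefix match for 8.57.215.30:
  /10 109.0.0.0: no
  /18 8.57.192.0: MATCH
  /14 132.132.0.0: no
  /0 0.0.0.0: MATCH
Selected: next-hop 154.249.90.165 via eth1 (matched /18)


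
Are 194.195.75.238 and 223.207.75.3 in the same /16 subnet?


Mask: 255.255.0.0
194.195.75.238 AND mask = 194.195.0.0
223.207.75.3 AND mask = 223.207.0.0
No, different subnets (194.195.0.0 vs 223.207.0.0)


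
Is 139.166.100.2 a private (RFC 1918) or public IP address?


RFC 1918 private ranges:
  10.0.0.0/8 (10.0.0.0 - 10.255.255.255)
  172.16.0.0/12 (172.16.0.0 - 172.31.255.255)
  192.168.0.0/16 (192.168.0.0 - 192.168.255.255)
Public (not in any RFC 1918 range)


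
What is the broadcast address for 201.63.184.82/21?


Network: 201.63.184.0/21
Host bits = 11
Set all host bits to 1:
Broadcast: 201.63.191.255


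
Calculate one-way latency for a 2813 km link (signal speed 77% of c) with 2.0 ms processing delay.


Speed = 0.77 * 3e5 km/s = 231000 km/s
Propagation delay = 2813 / 231000 = 0.0122 s = 12.1775 ms
Processing delay = 2.0 ms
Total one-way latency = 14.1775 ms


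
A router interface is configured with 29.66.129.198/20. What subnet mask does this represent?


/20 means 20 network bits, 12 host bits
Binary: 11111111111111111111000000000000
Mask: 255.255.240.0


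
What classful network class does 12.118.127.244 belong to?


First octet: 12
Binary: 00001100
0xxxxxxx -> Class A (1-126)
Class A, default mask 255.0.0.0 (/8)


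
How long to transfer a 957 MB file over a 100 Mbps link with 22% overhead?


Effective throughput = 100 * (1 - 22/100) = 78 Mbps
File size in Mb = 957 * 8 = 7656 Mb
Time = 7656 / 78
Time = 98.1538 seconds


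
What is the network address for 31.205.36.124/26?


IP:   00011111.11001101.00100100.01111100
Mask: 11111111.11111111.11111111.11000000
AND operation:
Net:  00011111.11001101.00100100.01000000
Network: 31.205.36.64/26


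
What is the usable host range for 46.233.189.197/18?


Network: 46.233.128.0
Broadcast: 46.233.191.255
First usable = network + 1
Last usable = broadcast - 1
Range: 46.233.128.1 to 46.233.191.254


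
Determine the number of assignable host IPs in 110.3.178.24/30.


Host bits = 32 - 30 = 2
Total addresses = 2^2 = 4
Usable = total - 2 (network and broadcast)
Usable hosts: 2


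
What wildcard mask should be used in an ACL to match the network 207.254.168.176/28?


Subnet mask: 255.255.255.240
Wildcard = 255.255.255.255 - subnet mask
255 - 255 = 0
255 - 255 = 0
255 - 255 = 0
255 - 240 = 15
Wildcard: 0.0.0.15


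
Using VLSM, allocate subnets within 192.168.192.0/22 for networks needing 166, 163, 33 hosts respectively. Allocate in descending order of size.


166 hosts -> /24 (254 usable): 192.168.192.0/24
163 hosts -> /24 (254 usable): 192.168.193.0/24
33 hosts -> /26 (62 usable): 192.168.194.0/26
Allocation: 192.168.192.0/24 (166 hosts, 254 usable); 192.168.193.0/24 (163 hosts, 254 usable); 192.168.194.0/26 (33 hosts, 62 usable)


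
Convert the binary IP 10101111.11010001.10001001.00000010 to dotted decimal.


10101111 = 175
11010001 = 209
10001001 = 137
00000010 = 2
IP: 175.209.137.2


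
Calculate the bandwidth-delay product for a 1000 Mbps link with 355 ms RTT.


BDP = bandwidth * RTT
= 1000 Mbps * 355 ms
= 1000 * 1e6 * 355 / 1000 bits
= 355000000 bits
= 44375000 bytes
= 43334.9609 KB
BDP = 355000000 bits (44375000 bytes)


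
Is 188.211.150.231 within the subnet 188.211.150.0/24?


Subnet network: 188.211.150.0
Test IP AND mask: 188.211.150.0
Yes, 188.211.150.231 is in 188.211.150.0/24


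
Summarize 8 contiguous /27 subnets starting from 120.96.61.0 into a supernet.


Original prefix: /27
Number of subnets: 8 = 2^3
New prefix = 27 - 3 = 24
Supernet: 120.96.61.0/24


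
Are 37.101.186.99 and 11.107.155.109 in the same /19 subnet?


Mask: 255.255.224.0
37.101.186.99 AND mask = 37.101.160.0
11.107.155.109 AND mask = 11.107.128.0
No, different subnets (37.101.160.0 vs 11.107.128.0)


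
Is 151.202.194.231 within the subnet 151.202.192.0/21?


Subnet network: 151.202.192.0
Test IP AND mask: 151.202.192.0
Yes, 151.202.194.231 is in 151.202.192.0/21


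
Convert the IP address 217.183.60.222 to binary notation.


217 = 11011001
183 = 10110111
60 = 00111100
222 = 11011110
Binary: 11011001.10110111.00111100.11011110


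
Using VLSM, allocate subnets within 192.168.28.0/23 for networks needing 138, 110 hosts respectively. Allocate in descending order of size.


138 hosts -> /24 (254 usable): 192.168.28.0/24
110 hosts -> /25 (126 usable): 192.168.29.0/25
Allocation: 192.168.28.0/24 (138 hosts, 254 usable); 192.168.29.0/25 (110 hosts, 126 usable)


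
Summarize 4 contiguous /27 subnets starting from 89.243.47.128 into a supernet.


Original prefix: /27
Number of subnets: 4 = 2^2
New prefix = 27 - 2 = 25
Supernet: 89.243.47.128/25


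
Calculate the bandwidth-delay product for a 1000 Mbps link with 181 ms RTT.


BDP = bandwidth * RTT
= 1000 Mbps * 181 ms
= 1000 * 1e6 * 181 / 1000 bits
= 181000000 bits
= 22625000 bytes
= 22094.7266 KB
BDP = 181000000 bits (22625000 bytes)


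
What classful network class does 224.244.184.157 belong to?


First octet: 224
Binary: 11100000
1110xxxx -> Class D (224-239)
Class D (multicast), default mask N/A


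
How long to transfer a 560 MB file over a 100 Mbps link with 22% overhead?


Effective throughput = 100 * (1 - 22/100) = 78 Mbps
File size in Mb = 560 * 8 = 4480 Mb
Time = 4480 / 78
Time = 57.4359 seconds


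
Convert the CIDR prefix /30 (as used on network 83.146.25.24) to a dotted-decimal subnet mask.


/30 means 30 network bits, 2 host bits
Binary: 11111111111111111111111111111100
Mask: 255.255.255.252


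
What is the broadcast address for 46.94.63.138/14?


Network: 46.92.0.0/14
Host bits = 18
Set all host bits to 1:
Broadcast: 46.95.255.255


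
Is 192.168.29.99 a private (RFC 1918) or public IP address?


RFC 1918 private ranges:
  10.0.0.0/8 (10.0.0.0 - 10.255.255.255)
  172.16.0.0/12 (172.16.0.0 - 172.31.255.255)
  192.168.0.0/16 (192.168.0.0 - 192.168.255.255)
Private (in 192.168.0.0/16)


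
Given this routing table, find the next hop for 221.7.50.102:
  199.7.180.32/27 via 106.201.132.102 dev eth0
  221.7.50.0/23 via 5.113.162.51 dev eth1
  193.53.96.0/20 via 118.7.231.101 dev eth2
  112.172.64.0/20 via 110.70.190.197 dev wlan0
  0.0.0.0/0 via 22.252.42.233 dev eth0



Longest prefix match for 221.7.50.102:
  /27 199.7.180.32: no
  /23 221.7.50.0: MATCH
  /20 193.53.96.0: no
  /20 112.172.64.0: no
  /0 0.0.0.0: MATCH
Selected: next-hop 5.113.162.51 via eth1 (matched /23)


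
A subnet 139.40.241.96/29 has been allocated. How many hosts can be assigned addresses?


Host bits = 32 - 29 = 3
Total addresses = 2^3 = 8
Usable = total - 2 (network and broadcast)
Usable hosts: 6


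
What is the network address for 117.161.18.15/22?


IP:   01110101.10100001.00010010.00001111
Mask: 11111111.11111111.11111100.00000000
AND operation:
Net:  01110101.10100001.00010000.00000000
Network: 117.161.16.0/22


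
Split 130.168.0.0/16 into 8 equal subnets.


New prefix = 16 + 3 = 19
Each subnet has 8192 addresses
  130.168.0.0/19
  130.168.32.0/19
  130.168.64.0/19
  130.168.96.0/19
  130.168.128.0/19
  130.168.160.0/19
  130.168.192.0/19
  130.168.224.0/19
Subnets: 130.168.0.0/19, 130.168.32.0/19, 130.168.64.0/19, 130.168.96.0/19, 130.168.128.0/19, 130.168.160.0/19, 130.168.192.0/19, 130.168.224.0/19


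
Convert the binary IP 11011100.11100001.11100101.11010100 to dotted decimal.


11011100 = 220
11100001 = 225
11100101 = 229
11010100 = 212
IP: 220.225.229.212


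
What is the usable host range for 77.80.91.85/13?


Network: 77.80.0.0
Broadcast: 77.87.255.255
First usable = network + 1
Last usable = broadcast - 1
Range: 77.80.0.1 to 77.87.255.254


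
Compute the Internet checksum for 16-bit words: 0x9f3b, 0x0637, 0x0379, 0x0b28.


Sum all words (with carry folding):
+ 0x9f3b = 0x9f3b
+ 0x0637 = 0xa572
+ 0x0379 = 0xa8eb
+ 0x0b28 = 0xb413
One's complement: ~0xb413
Checksum = 0x4bec


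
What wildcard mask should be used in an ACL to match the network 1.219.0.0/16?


Subnet mask: 255.255.0.0
Wildcard = 255.255.255.255 - subnet mask
255 - 255 = 0
255 - 255 = 0
255 - 0 = 255
255 - 0 = 255
Wildcard: 0.0.255.255


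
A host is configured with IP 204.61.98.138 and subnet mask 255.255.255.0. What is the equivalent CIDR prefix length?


Binary: 11111111.11111111.11111111.00000000
Count leading 1s
Prefix: /24


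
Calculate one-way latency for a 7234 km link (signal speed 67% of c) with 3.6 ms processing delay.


Speed = 0.67 * 3e5 km/s = 201000 km/s
Propagation delay = 7234 / 201000 = 0.036 s = 35.99 ms
Processing delay = 3.6 ms
Total one-way latency = 39.59 ms


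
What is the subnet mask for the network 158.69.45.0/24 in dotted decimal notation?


/24 means 24 network bits, 8 host bits
Binary: 11111111111111111111111100000000
Mask: 255.255.255.0


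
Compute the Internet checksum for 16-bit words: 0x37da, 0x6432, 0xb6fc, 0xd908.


Sum all words (with carry folding):
+ 0x37da = 0x37da
+ 0x6432 = 0x9c0c
+ 0xb6fc = 0x5309
+ 0xd908 = 0x2c12
One's complement: ~0x2c12
Checksum = 0xd3ed


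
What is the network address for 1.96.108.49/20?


IP:   00000001.01100000.01101100.00110001
Mask: 11111111.11111111.11110000.00000000
AND operation:
Net:  00000001.01100000.01100000.00000000
Network: 1.96.96.0/20


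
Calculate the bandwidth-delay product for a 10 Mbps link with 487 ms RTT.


BDP = bandwidth * RTT
= 10 Mbps * 487 ms
= 10 * 1e6 * 487 / 1000 bits
= 4870000 bits
= 608750 bytes
= 594.4824 KB
BDP = 4870000 bits (608750 bytes)


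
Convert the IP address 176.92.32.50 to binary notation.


176 = 10110000
92 = 01011100
32 = 00100000
50 = 00110010
Binary: 10110000.01011100.00100000.00110010


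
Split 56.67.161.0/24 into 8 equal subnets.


New prefix = 24 + 3 = 27
Each subnet has 32 addresses
  56.67.161.0/27
  56.67.161.32/27
  56.67.161.64/27
  56.67.161.96/27
  56.67.161.128/27
  56.67.161.160/27
  56.67.161.192/27
  56.67.161.224/27
Subnets: 56.67.161.0/27, 56.67.161.32/27, 56.67.161.64/27, 56.67.161.96/27, 56.67.161.128/27, 56.67.161.160/27, 56.67.161.192/27, 56.67.161.224/27


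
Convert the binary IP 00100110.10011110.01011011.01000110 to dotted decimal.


00100110 = 38
10011110 = 158
01011011 = 91
01000110 = 70
IP: 38.158.91.70


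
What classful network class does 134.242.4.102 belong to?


First octet: 134
Binary: 10000110
10xxxxxx -> Class B (128-191)
Class B, default mask 255.255.0.0 (/16)


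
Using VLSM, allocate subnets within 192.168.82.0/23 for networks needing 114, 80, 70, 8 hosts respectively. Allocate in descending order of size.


114 hosts -> /25 (126 usable): 192.168.82.0/25
80 hosts -> /25 (126 usable): 192.168.82.128/25
70 hosts -> /25 (126 usable): 192.168.83.0/25
8 hosts -> /28 (14 usable): 192.168.83.128/28
Allocation: 192.168.82.0/25 (114 hosts, 126 usable); 192.168.82.128/25 (80 hosts, 126 usable); 192.168.83.0/25 (70 hosts, 126 usable); 192.168.83.128/28 (8 hosts, 14 usable)


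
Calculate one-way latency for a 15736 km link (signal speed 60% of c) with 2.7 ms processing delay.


Speed = 0.6 * 3e5 km/s = 180000 km/s
Propagation delay = 15736 / 180000 = 0.0874 s = 87.4222 ms
Processing delay = 2.7 ms
Total one-way latency = 90.1222 ms


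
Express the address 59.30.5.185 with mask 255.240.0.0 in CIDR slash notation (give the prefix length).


Binary: 11111111.11110000.00000000.00000000
Count leading 1s
Prefix: /12


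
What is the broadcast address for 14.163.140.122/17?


Network: 14.163.128.0/17
Host bits = 15
Set all host bits to 1:
Broadcast: 14.163.255.255


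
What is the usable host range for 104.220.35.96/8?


Network: 104.0.0.0
Broadcast: 104.255.255.255
First usable = network + 1
Last usable = broadcast - 1
Range: 104.0.0.1 to 104.255.255.254


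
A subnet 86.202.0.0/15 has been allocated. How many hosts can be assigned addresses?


Host bits = 32 - 15 = 17
Total addresses = 2^17 = 131072
Usable = total - 2 (network and broadcast)
Usable hosts: 131070


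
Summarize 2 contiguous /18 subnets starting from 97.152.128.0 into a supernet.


Original prefix: /18
Number of subnets: 2 = 2^1
New prefix = 18 - 1 = 17
Supernet: 97.152.128.0/17


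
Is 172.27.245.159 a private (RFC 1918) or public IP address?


RFC 1918 private ranges:
  10.0.0.0/8 (10.0.0.0 - 10.255.255.255)
  172.16.0.0/12 (172.16.0.0 - 172.31.255.255)
  192.168.0.0/16 (192.168.0.0 - 192.168.255.255)
Private (in 172.16.0.0/12)


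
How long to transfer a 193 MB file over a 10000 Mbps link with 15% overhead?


Effective throughput = 10000 * (1 - 15/100) = 8500 Mbps
File size in Mb = 193 * 8 = 1544 Mb
Time = 1544 / 8500
Time = 0.1816 seconds


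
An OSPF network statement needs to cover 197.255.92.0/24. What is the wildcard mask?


Subnet mask: 255.255.255.0
Wildcard = 255.255.255.255 - subnet mask
255 - 255 = 0
255 - 255 = 0
255 - 255 = 0
255 - 0 = 255
Wildcard: 0.0.0.255


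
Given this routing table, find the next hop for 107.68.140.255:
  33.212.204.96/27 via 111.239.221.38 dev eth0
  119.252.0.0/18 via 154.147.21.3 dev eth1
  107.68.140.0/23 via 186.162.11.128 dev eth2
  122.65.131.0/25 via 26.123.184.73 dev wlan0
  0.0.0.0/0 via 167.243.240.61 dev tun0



Longest prefix match for 107.68.140.255:
  /27 33.212.204.96: no
  /18 119.252.0.0: no
  /23 107.68.140.0: MATCH
  /25 122.65.131.0: no
  /0 0.0.0.0: MATCH
Selected: next-hop 186.162.11.128 via eth2 (matched /23)


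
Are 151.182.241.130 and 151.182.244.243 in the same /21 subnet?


Mask: 255.255.248.0
151.182.241.130 AND mask = 151.182.240.0
151.182.244.243 AND mask = 151.182.240.0
Yes, same subnet (151.182.240.0)


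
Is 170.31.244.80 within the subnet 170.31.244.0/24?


Subnet network: 170.31.244.0
Test IP AND mask: 170.31.244.0
Yes, 170.31.244.80 is in 170.31.244.0/24


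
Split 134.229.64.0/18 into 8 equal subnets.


New prefix = 18 + 3 = 21
Each subnet has 2048 addresses
  134.229.64.0/21
  134.229.72.0/21
  134.229.80.0/21
  134.229.88.0/21
  134.229.96.0/21
  134.229.104.0/21
  134.229.112.0/21
  134.229.120.0/21
Subnets: 134.229.64.0/21, 134.229.72.0/21, 134.229.80.0/21, 134.229.88.0/21, 134.229.96.0/21, 134.229.104.0/21, 134.229.112.0/21, 134.229.120.0/21


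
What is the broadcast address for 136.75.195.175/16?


Network: 136.75.0.0/16
Host bits = 16
Set all host bits to 1:
Broadcast: 136.75.255.255


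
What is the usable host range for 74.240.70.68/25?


Network: 74.240.70.0
Broadcast: 74.240.70.127
First usable = network + 1
Last usable = broadcast - 1
Range: 74.240.70.1 to 74.240.70.126


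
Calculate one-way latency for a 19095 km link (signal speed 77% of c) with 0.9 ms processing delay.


Speed = 0.77 * 3e5 km/s = 231000 km/s
Propagation delay = 19095 / 231000 = 0.0827 s = 82.6623 ms
Processing delay = 0.9 ms
Total one-way latency = 83.5623 ms


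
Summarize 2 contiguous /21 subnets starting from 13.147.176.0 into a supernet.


Original prefix: /21
Number of subnets: 2 = 2^1
New prefix = 21 - 1 = 20
Supernet: 13.147.176.0/20
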